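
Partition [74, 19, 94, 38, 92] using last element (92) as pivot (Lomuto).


Pivot: 92
  74 <= 92: advance i (no swap)
  19 <= 92: advance i (no swap)
  38 <= 92: swap -> [74, 19, 38, 94, 92]
Place pivot at 3: [74, 19, 38, 92, 94]

Partitioned: [74, 19, 38, 92, 94]


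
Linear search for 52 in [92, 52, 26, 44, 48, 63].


i=0: 92!=52
i=1: 52==52 found!

Found at 1, 2 comps


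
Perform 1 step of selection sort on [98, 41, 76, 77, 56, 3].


Initial: [98, 41, 76, 77, 56, 3]
Step 1: min=3 at 5
  Swap: [3, 41, 76, 77, 56, 98]

After 1 step: [3, 41, 76, 77, 56, 98]


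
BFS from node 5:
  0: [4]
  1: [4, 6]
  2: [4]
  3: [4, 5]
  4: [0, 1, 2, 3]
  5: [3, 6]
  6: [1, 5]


Visit 5, enqueue [3, 6]
Visit 3, enqueue [4]
Visit 6, enqueue [1]
Visit 4, enqueue [0, 2]
Visit 1, enqueue []
Visit 0, enqueue []
Visit 2, enqueue []

BFS order: [5, 3, 6, 4, 1, 0, 2]


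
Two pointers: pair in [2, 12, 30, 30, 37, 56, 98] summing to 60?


lo=0(2)+hi=6(98)=100
lo=0(2)+hi=5(56)=58
lo=1(12)+hi=5(56)=68
lo=1(12)+hi=4(37)=49
lo=2(30)+hi=4(37)=67
lo=2(30)+hi=3(30)=60

Yes: 30+30=60


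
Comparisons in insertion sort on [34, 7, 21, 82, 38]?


Algorithm: insertion sort
Input: [34, 7, 21, 82, 38]
Sorted: [7, 21, 34, 38, 82]

6


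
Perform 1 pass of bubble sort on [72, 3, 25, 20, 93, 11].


Initial: [72, 3, 25, 20, 93, 11]
Pass 1: [3, 25, 20, 72, 11, 93] (4 swaps)

After 1 pass: [3, 25, 20, 72, 11, 93]


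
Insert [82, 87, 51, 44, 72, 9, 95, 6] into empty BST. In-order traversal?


Insert 82: root
Insert 87: R from 82
Insert 51: L from 82
Insert 44: L from 82 -> L from 51
Insert 72: L from 82 -> R from 51
Insert 9: L from 82 -> L from 51 -> L from 44
Insert 95: R from 82 -> R from 87
Insert 6: L from 82 -> L from 51 -> L from 44 -> L from 9

In-order: [6, 9, 44, 51, 72, 82, 87, 95]


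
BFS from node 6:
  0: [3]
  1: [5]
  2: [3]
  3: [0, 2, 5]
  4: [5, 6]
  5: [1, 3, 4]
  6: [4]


Visit 6, enqueue [4]
Visit 4, enqueue [5]
Visit 5, enqueue [1, 3]
Visit 1, enqueue []
Visit 3, enqueue [0, 2]
Visit 0, enqueue []
Visit 2, enqueue []

BFS order: [6, 4, 5, 1, 3, 0, 2]


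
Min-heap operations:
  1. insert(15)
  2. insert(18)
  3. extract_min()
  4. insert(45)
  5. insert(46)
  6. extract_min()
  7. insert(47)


insert(15) -> [15]
insert(18) -> [15, 18]
extract_min()->15, [18]
insert(45) -> [18, 45]
insert(46) -> [18, 45, 46]
extract_min()->18, [45, 46]
insert(47) -> [45, 46, 47]

Final heap: [45, 46, 47]


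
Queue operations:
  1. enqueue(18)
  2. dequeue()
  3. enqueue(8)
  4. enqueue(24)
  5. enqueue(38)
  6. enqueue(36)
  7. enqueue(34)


enqueue(18) -> [18]
dequeue()->18, []
enqueue(8) -> [8]
enqueue(24) -> [8, 24]
enqueue(38) -> [8, 24, 38]
enqueue(36) -> [8, 24, 38, 36]
enqueue(34) -> [8, 24, 38, 36, 34]

Final queue: [8, 24, 38, 36, 34]


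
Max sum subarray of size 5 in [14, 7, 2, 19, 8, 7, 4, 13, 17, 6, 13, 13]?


[0:5]: 50
[1:6]: 43
[2:7]: 40
[3:8]: 51
[4:9]: 49
[5:10]: 47
[6:11]: 53
[7:12]: 62

Max: 62 at [7:12]


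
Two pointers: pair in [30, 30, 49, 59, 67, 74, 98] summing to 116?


lo=0(30)+hi=6(98)=128
lo=0(30)+hi=5(74)=104
lo=1(30)+hi=5(74)=104
lo=2(49)+hi=5(74)=123
lo=2(49)+hi=4(67)=116

Yes: 49+67=116


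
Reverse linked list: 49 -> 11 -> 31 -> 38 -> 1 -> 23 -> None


Step 1: curr=49, set curr.next=prev(None) | reversed so far: 49
Step 2: curr=11, set curr.next=prev(49) | reversed so far: 11 -> 49
Step 3: curr=31, set curr.next=prev(11) | reversed so far: 31 -> 11 -> 49
Step 4: curr=38, set curr.next=prev(31) | reversed so far: 38 -> 31 -> 11 -> 49
Step 5: curr=1, set curr.next=prev(38) | reversed so far: 1 -> 38 -> 31 -> 11 -> 49
Step 6: curr=23, set curr.next=prev(1) | reversed so far: 23 -> 1 -> 38 -> 31 -> 11 -> 49

23 -> 1 -> 38 -> 31 -> 11 -> 49 -> None


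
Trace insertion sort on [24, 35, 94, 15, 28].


Initial: [24, 35, 94, 15, 28]
Insert 35: [24, 35, 94, 15, 28]
Insert 94: [24, 35, 94, 15, 28]
Insert 15: [15, 24, 35, 94, 28]
Insert 28: [15, 24, 28, 35, 94]

Sorted: [15, 24, 28, 35, 94]


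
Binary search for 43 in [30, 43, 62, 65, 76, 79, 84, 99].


Step 1: lo=0, hi=7, mid=3, val=65
Step 2: lo=0, hi=2, mid=1, val=43

Found at index 1


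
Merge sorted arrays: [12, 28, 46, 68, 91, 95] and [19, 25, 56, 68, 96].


Take 12 from A
Take 19 from B
Take 25 from B
Take 28 from A
Take 46 from A
Take 56 from B
Take 68 from A
Take 68 from B
Take 91 from A
Take 95 from A

Merged: [12, 19, 25, 28, 46, 56, 68, 68, 91, 95, 96]


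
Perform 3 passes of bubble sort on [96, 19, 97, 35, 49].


Initial: [96, 19, 97, 35, 49]
Pass 1: [19, 96, 35, 49, 97] (3 swaps)
Pass 2: [19, 35, 49, 96, 97] (2 swaps)
Pass 3: [19, 35, 49, 96, 97] (0 swaps)

After 3 passes: [19, 35, 49, 96, 97]


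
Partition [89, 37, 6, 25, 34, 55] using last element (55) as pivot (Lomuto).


Pivot: 55
  37 <= 55: swap -> [37, 89, 6, 25, 34, 55]
  6 <= 55: swap -> [37, 6, 89, 25, 34, 55]
  25 <= 55: swap -> [37, 6, 25, 89, 34, 55]
  34 <= 55: swap -> [37, 6, 25, 34, 89, 55]
Place pivot at 4: [37, 6, 25, 34, 55, 89]

Partitioned: [37, 6, 25, 34, 55, 89]


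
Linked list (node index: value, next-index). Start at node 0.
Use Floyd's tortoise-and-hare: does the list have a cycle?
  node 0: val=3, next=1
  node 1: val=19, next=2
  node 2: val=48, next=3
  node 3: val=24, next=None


Floyd's tortoise (slow, +1) and hare (fast, +2):
  init: slow=0, fast=0
  step 1: slow=1, fast=2
  step 2: fast 2->3->None, no cycle

Cycle: no


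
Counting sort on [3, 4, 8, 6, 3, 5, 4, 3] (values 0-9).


Input: [3, 4, 8, 6, 3, 5, 4, 3]
Counts: [0, 0, 0, 3, 2, 1, 1, 0, 1, 0]

Sorted: [3, 3, 3, 4, 4, 5, 6, 8]


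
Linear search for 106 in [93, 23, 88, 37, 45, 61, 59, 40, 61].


i=0: 93!=106
i=1: 23!=106
i=2: 88!=106
i=3: 37!=106
i=4: 45!=106
i=5: 61!=106
i=6: 59!=106
i=7: 40!=106
i=8: 61!=106

Not found, 9 comps


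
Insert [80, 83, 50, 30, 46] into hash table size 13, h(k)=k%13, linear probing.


Insert 80: h=2 -> slot 2
Insert 83: h=5 -> slot 5
Insert 50: h=11 -> slot 11
Insert 30: h=4 -> slot 4
Insert 46: h=7 -> slot 7

Table: [None, None, 80, None, 30, 83, None, 46, None, None, None, 50, None]


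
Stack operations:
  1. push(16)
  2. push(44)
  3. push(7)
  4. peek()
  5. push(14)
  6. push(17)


push(16) -> [16]
push(44) -> [16, 44]
push(7) -> [16, 44, 7]
peek()->7
push(14) -> [16, 44, 7, 14]
push(17) -> [16, 44, 7, 14, 17]

Final stack: [16, 44, 7, 14, 17]


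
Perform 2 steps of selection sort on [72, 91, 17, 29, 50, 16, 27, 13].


Initial: [72, 91, 17, 29, 50, 16, 27, 13]
Step 1: min=13 at 7
  Swap: [13, 91, 17, 29, 50, 16, 27, 72]
Step 2: min=16 at 5
  Swap: [13, 16, 17, 29, 50, 91, 27, 72]

After 2 steps: [13, 16, 17, 29, 50, 91, 27, 72]


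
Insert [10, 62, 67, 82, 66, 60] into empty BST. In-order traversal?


Insert 10: root
Insert 62: R from 10
Insert 67: R from 10 -> R from 62
Insert 82: R from 10 -> R from 62 -> R from 67
Insert 66: R from 10 -> R from 62 -> L from 67
Insert 60: R from 10 -> L from 62

In-order: [10, 60, 62, 66, 67, 82]


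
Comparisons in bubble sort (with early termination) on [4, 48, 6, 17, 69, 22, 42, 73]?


Algorithm: bubble sort (with early termination)
Input: [4, 48, 6, 17, 69, 22, 42, 73]
Sorted: [4, 6, 17, 22, 42, 48, 69, 73]

18


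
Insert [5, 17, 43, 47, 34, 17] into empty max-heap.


Insert 5: [5]
Insert 17: [17, 5]
Insert 43: [43, 5, 17]
Insert 47: [47, 43, 17, 5]
Insert 34: [47, 43, 17, 5, 34]
Insert 17: [47, 43, 17, 5, 34, 17]

Final heap: [47, 43, 17, 5, 34, 17]


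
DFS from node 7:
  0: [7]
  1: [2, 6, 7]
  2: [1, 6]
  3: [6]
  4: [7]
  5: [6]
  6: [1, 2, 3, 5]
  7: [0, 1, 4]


Visit 7, push [4, 1, 0]
Visit 0, push []
Visit 1, push [6, 2]
Visit 2, push [6]
Visit 6, push [5, 3]
Visit 3, push []
Visit 5, push []
Visit 4, push []

DFS order: [7, 0, 1, 2, 6, 3, 5, 4]


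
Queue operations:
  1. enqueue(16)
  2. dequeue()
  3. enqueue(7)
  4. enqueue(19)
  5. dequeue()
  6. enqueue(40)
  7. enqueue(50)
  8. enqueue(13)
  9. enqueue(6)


enqueue(16) -> [16]
dequeue()->16, []
enqueue(7) -> [7]
enqueue(19) -> [7, 19]
dequeue()->7, [19]
enqueue(40) -> [19, 40]
enqueue(50) -> [19, 40, 50]
enqueue(13) -> [19, 40, 50, 13]
enqueue(6) -> [19, 40, 50, 13, 6]

Final queue: [19, 40, 50, 13, 6]


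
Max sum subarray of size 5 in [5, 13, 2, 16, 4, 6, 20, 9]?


[0:5]: 40
[1:6]: 41
[2:7]: 48
[3:8]: 55

Max: 55 at [3:8]


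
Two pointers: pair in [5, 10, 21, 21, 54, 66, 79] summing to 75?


lo=0(5)+hi=6(79)=84
lo=0(5)+hi=5(66)=71
lo=1(10)+hi=5(66)=76
lo=1(10)+hi=4(54)=64
lo=2(21)+hi=4(54)=75

Yes: 21+54=75


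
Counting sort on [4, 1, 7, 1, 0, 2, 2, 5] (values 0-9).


Input: [4, 1, 7, 1, 0, 2, 2, 5]
Counts: [1, 2, 2, 0, 1, 1, 0, 1, 0, 0]

Sorted: [0, 1, 1, 2, 2, 4, 5, 7]


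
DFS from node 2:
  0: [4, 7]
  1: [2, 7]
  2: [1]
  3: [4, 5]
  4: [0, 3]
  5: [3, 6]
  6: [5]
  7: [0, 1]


Visit 2, push [1]
Visit 1, push [7]
Visit 7, push [0]
Visit 0, push [4]
Visit 4, push [3]
Visit 3, push [5]
Visit 5, push [6]
Visit 6, push []

DFS order: [2, 1, 7, 0, 4, 3, 5, 6]


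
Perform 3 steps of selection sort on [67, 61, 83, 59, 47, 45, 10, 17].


Initial: [67, 61, 83, 59, 47, 45, 10, 17]
Step 1: min=10 at 6
  Swap: [10, 61, 83, 59, 47, 45, 67, 17]
Step 2: min=17 at 7
  Swap: [10, 17, 83, 59, 47, 45, 67, 61]
Step 3: min=45 at 5
  Swap: [10, 17, 45, 59, 47, 83, 67, 61]

After 3 steps: [10, 17, 45, 59, 47, 83, 67, 61]


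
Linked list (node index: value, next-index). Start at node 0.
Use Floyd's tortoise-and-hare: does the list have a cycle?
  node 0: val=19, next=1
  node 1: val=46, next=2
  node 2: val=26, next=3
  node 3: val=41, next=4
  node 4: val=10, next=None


Floyd's tortoise (slow, +1) and hare (fast, +2):
  init: slow=0, fast=0
  step 1: slow=1, fast=2
  step 2: slow=2, fast=4
  step 3: fast -> None, no cycle

Cycle: no


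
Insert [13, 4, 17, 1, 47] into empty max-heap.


Insert 13: [13]
Insert 4: [13, 4]
Insert 17: [17, 4, 13]
Insert 1: [17, 4, 13, 1]
Insert 47: [47, 17, 13, 1, 4]

Final heap: [47, 17, 13, 1, 4]


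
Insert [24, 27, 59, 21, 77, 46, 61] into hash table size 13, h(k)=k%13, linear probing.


Insert 24: h=11 -> slot 11
Insert 27: h=1 -> slot 1
Insert 59: h=7 -> slot 7
Insert 21: h=8 -> slot 8
Insert 77: h=12 -> slot 12
Insert 46: h=7, 2 probes -> slot 9
Insert 61: h=9, 1 probes -> slot 10

Table: [None, 27, None, None, None, None, None, 59, 21, 46, 61, 24, 77]


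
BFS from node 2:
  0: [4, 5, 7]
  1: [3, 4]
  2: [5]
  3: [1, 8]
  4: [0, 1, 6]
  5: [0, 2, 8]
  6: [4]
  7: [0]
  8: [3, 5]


Visit 2, enqueue [5]
Visit 5, enqueue [0, 8]
Visit 0, enqueue [4, 7]
Visit 8, enqueue [3]
Visit 4, enqueue [1, 6]
Visit 7, enqueue []
Visit 3, enqueue []
Visit 1, enqueue []
Visit 6, enqueue []

BFS order: [2, 5, 0, 8, 4, 7, 3, 1, 6]


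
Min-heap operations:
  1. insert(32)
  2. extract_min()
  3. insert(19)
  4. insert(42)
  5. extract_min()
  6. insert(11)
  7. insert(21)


insert(32) -> [32]
extract_min()->32, []
insert(19) -> [19]
insert(42) -> [19, 42]
extract_min()->19, [42]
insert(11) -> [11, 42]
insert(21) -> [11, 42, 21]

Final heap: [11, 42, 21]


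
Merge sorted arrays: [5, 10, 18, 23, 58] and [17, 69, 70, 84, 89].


Take 5 from A
Take 10 from A
Take 17 from B
Take 18 from A
Take 23 from A
Take 58 from A

Merged: [5, 10, 17, 18, 23, 58, 69, 70, 84, 89]


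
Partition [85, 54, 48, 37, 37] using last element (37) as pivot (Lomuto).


Pivot: 37
  37 <= 37: swap -> [37, 54, 48, 85, 37]
Place pivot at 1: [37, 37, 48, 85, 54]

Partitioned: [37, 37, 48, 85, 54]


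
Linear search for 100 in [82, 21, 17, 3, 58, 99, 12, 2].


i=0: 82!=100
i=1: 21!=100
i=2: 17!=100
i=3: 3!=100
i=4: 58!=100
i=5: 99!=100
i=6: 12!=100
i=7: 2!=100

Not found, 8 comps


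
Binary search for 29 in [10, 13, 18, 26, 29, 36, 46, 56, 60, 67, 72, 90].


Step 1: lo=0, hi=11, mid=5, val=36
Step 2: lo=0, hi=4, mid=2, val=18
Step 3: lo=3, hi=4, mid=3, val=26
Step 4: lo=4, hi=4, mid=4, val=29

Found at index 4


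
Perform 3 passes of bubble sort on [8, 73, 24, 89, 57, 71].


Initial: [8, 73, 24, 89, 57, 71]
Pass 1: [8, 24, 73, 57, 71, 89] (3 swaps)
Pass 2: [8, 24, 57, 71, 73, 89] (2 swaps)
Pass 3: [8, 24, 57, 71, 73, 89] (0 swaps)

After 3 passes: [8, 24, 57, 71, 73, 89]


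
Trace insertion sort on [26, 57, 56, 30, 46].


Initial: [26, 57, 56, 30, 46]
Insert 57: [26, 57, 56, 30, 46]
Insert 56: [26, 56, 57, 30, 46]
Insert 30: [26, 30, 56, 57, 46]
Insert 46: [26, 30, 46, 56, 57]

Sorted: [26, 30, 46, 56, 57]


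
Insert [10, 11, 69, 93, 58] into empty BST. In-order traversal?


Insert 10: root
Insert 11: R from 10
Insert 69: R from 10 -> R from 11
Insert 93: R from 10 -> R from 11 -> R from 69
Insert 58: R from 10 -> R from 11 -> L from 69

In-order: [10, 11, 58, 69, 93]


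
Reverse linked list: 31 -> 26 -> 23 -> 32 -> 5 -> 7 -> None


Step 1: curr=31, set curr.next=prev(None) | reversed so far: 31
Step 2: curr=26, set curr.next=prev(31) | reversed so far: 26 -> 31
Step 3: curr=23, set curr.next=prev(26) | reversed so far: 23 -> 26 -> 31
Step 4: curr=32, set curr.next=prev(23) | reversed so far: 32 -> 23 -> 26 -> 31
Step 5: curr=5, set curr.next=prev(32) | reversed so far: 5 -> 32 -> 23 -> 26 -> 31
Step 6: curr=7, set curr.next=prev(5) | reversed so far: 7 -> 5 -> 32 -> 23 -> 26 -> 31

7 -> 5 -> 32 -> 23 -> 26 -> 31 -> None


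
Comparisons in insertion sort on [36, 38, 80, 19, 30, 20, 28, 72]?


Algorithm: insertion sort
Input: [36, 38, 80, 19, 30, 20, 28, 72]
Sorted: [19, 20, 28, 30, 36, 38, 72, 80]

21


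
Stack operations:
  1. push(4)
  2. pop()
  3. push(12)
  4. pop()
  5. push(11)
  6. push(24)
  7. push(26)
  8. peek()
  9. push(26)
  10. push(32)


push(4) -> [4]
pop()->4, []
push(12) -> [12]
pop()->12, []
push(11) -> [11]
push(24) -> [11, 24]
push(26) -> [11, 24, 26]
peek()->26
push(26) -> [11, 24, 26, 26]
push(32) -> [11, 24, 26, 26, 32]

Final stack: [11, 24, 26, 26, 32]


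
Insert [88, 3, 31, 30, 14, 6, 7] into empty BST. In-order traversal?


Insert 88: root
Insert 3: L from 88
Insert 31: L from 88 -> R from 3
Insert 30: L from 88 -> R from 3 -> L from 31
Insert 14: L from 88 -> R from 3 -> L from 31 -> L from 30
Insert 6: L from 88 -> R from 3 -> L from 31 -> L from 30 -> L from 14
Insert 7: L from 88 -> R from 3 -> L from 31 -> L from 30 -> L from 14 -> R from 6

In-order: [3, 6, 7, 14, 30, 31, 88]


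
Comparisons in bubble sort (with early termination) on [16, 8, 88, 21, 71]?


Algorithm: bubble sort (with early termination)
Input: [16, 8, 88, 21, 71]
Sorted: [8, 16, 21, 71, 88]

7


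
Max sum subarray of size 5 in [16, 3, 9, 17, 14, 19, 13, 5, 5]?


[0:5]: 59
[1:6]: 62
[2:7]: 72
[3:8]: 68
[4:9]: 56

Max: 72 at [2:7]


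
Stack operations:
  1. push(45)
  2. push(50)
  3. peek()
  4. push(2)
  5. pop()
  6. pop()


push(45) -> [45]
push(50) -> [45, 50]
peek()->50
push(2) -> [45, 50, 2]
pop()->2, [45, 50]
pop()->50, [45]

Final stack: [45]


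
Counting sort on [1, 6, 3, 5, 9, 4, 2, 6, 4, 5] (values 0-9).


Input: [1, 6, 3, 5, 9, 4, 2, 6, 4, 5]
Counts: [0, 1, 1, 1, 2, 2, 2, 0, 0, 1]

Sorted: [1, 2, 3, 4, 4, 5, 5, 6, 6, 9]


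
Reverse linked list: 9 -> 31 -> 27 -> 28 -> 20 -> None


Step 1: curr=9, set curr.next=prev(None) | reversed so far: 9
Step 2: curr=31, set curr.next=prev(9) | reversed so far: 31 -> 9
Step 3: curr=27, set curr.next=prev(31) | reversed so far: 27 -> 31 -> 9
Step 4: curr=28, set curr.next=prev(27) | reversed so far: 28 -> 27 -> 31 -> 9
Step 5: curr=20, set curr.next=prev(28) | reversed so far: 20 -> 28 -> 27 -> 31 -> 9

20 -> 28 -> 27 -> 31 -> 9 -> None


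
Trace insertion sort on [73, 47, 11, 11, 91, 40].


Initial: [73, 47, 11, 11, 91, 40]
Insert 47: [47, 73, 11, 11, 91, 40]
Insert 11: [11, 47, 73, 11, 91, 40]
Insert 11: [11, 11, 47, 73, 91, 40]
Insert 91: [11, 11, 47, 73, 91, 40]
Insert 40: [11, 11, 40, 47, 73, 91]

Sorted: [11, 11, 40, 47, 73, 91]


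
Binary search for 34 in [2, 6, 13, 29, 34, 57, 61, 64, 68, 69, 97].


Step 1: lo=0, hi=10, mid=5, val=57
Step 2: lo=0, hi=4, mid=2, val=13
Step 3: lo=3, hi=4, mid=3, val=29
Step 4: lo=4, hi=4, mid=4, val=34

Found at index 4


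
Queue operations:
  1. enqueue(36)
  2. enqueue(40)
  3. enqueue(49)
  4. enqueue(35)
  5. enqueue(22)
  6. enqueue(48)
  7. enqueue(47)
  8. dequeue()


enqueue(36) -> [36]
enqueue(40) -> [36, 40]
enqueue(49) -> [36, 40, 49]
enqueue(35) -> [36, 40, 49, 35]
enqueue(22) -> [36, 40, 49, 35, 22]
enqueue(48) -> [36, 40, 49, 35, 22, 48]
enqueue(47) -> [36, 40, 49, 35, 22, 48, 47]
dequeue()->36, [40, 49, 35, 22, 48, 47]

Final queue: [40, 49, 35, 22, 48, 47]


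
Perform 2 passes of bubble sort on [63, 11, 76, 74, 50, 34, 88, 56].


Initial: [63, 11, 76, 74, 50, 34, 88, 56]
Pass 1: [11, 63, 74, 50, 34, 76, 56, 88] (5 swaps)
Pass 2: [11, 63, 50, 34, 74, 56, 76, 88] (3 swaps)

After 2 passes: [11, 63, 50, 34, 74, 56, 76, 88]


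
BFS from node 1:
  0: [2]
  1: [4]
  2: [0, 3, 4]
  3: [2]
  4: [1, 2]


Visit 1, enqueue [4]
Visit 4, enqueue [2]
Visit 2, enqueue [0, 3]
Visit 0, enqueue []
Visit 3, enqueue []

BFS order: [1, 4, 2, 0, 3]


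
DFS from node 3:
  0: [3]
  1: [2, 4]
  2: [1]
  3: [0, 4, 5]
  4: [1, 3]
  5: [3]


Visit 3, push [5, 4, 0]
Visit 0, push []
Visit 4, push [1]
Visit 1, push [2]
Visit 2, push []
Visit 5, push []

DFS order: [3, 0, 4, 1, 2, 5]


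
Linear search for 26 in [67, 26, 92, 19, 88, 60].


i=0: 67!=26
i=1: 26==26 found!

Found at 1, 2 comps


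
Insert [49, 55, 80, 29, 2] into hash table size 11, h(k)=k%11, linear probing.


Insert 49: h=5 -> slot 5
Insert 55: h=0 -> slot 0
Insert 80: h=3 -> slot 3
Insert 29: h=7 -> slot 7
Insert 2: h=2 -> slot 2

Table: [55, None, 2, 80, None, 49, None, 29, None, None, None]


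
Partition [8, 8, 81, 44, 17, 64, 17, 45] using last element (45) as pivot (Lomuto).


Pivot: 45
  8 <= 45: advance i (no swap)
  8 <= 45: advance i (no swap)
  44 <= 45: swap -> [8, 8, 44, 81, 17, 64, 17, 45]
  17 <= 45: swap -> [8, 8, 44, 17, 81, 64, 17, 45]
  17 <= 45: swap -> [8, 8, 44, 17, 17, 64, 81, 45]
Place pivot at 5: [8, 8, 44, 17, 17, 45, 81, 64]

Partitioned: [8, 8, 44, 17, 17, 45, 81, 64]


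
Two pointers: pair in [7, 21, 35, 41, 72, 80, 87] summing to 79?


lo=0(7)+hi=6(87)=94
lo=0(7)+hi=5(80)=87
lo=0(7)+hi=4(72)=79

Yes: 7+72=79


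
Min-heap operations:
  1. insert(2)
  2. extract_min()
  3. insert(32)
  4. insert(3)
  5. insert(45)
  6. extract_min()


insert(2) -> [2]
extract_min()->2, []
insert(32) -> [32]
insert(3) -> [3, 32]
insert(45) -> [3, 32, 45]
extract_min()->3, [32, 45]

Final heap: [32, 45]


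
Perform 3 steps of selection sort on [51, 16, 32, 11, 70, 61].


Initial: [51, 16, 32, 11, 70, 61]
Step 1: min=11 at 3
  Swap: [11, 16, 32, 51, 70, 61]
Step 2: min=16 at 1
  Swap: [11, 16, 32, 51, 70, 61]
Step 3: min=32 at 2
  Swap: [11, 16, 32, 51, 70, 61]

After 3 steps: [11, 16, 32, 51, 70, 61]


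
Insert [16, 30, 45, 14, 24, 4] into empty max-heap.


Insert 16: [16]
Insert 30: [30, 16]
Insert 45: [45, 16, 30]
Insert 14: [45, 16, 30, 14]
Insert 24: [45, 24, 30, 14, 16]
Insert 4: [45, 24, 30, 14, 16, 4]

Final heap: [45, 24, 30, 14, 16, 4]


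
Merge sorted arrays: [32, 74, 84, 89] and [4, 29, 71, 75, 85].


Take 4 from B
Take 29 from B
Take 32 from A
Take 71 from B
Take 74 from A
Take 75 from B
Take 84 from A
Take 85 from B

Merged: [4, 29, 32, 71, 74, 75, 84, 85, 89]


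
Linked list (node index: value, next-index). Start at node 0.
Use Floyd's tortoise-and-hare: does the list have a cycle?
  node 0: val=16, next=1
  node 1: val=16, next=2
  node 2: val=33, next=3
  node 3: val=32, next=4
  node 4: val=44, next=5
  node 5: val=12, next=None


Floyd's tortoise (slow, +1) and hare (fast, +2):
  init: slow=0, fast=0
  step 1: slow=1, fast=2
  step 2: slow=2, fast=4
  step 3: fast 4->5->None, no cycle

Cycle: no


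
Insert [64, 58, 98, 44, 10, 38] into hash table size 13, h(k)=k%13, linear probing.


Insert 64: h=12 -> slot 12
Insert 58: h=6 -> slot 6
Insert 98: h=7 -> slot 7
Insert 44: h=5 -> slot 5
Insert 10: h=10 -> slot 10
Insert 38: h=12, 1 probes -> slot 0

Table: [38, None, None, None, None, 44, 58, 98, None, None, 10, None, 64]


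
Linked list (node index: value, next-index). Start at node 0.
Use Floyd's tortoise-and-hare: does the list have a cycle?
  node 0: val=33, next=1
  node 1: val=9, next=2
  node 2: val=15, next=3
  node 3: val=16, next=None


Floyd's tortoise (slow, +1) and hare (fast, +2):
  init: slow=0, fast=0
  step 1: slow=1, fast=2
  step 2: fast 2->3->None, no cycle

Cycle: no


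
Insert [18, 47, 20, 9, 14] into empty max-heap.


Insert 18: [18]
Insert 47: [47, 18]
Insert 20: [47, 18, 20]
Insert 9: [47, 18, 20, 9]
Insert 14: [47, 18, 20, 9, 14]

Final heap: [47, 18, 20, 9, 14]


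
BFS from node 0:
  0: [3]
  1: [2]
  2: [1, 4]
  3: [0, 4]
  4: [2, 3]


Visit 0, enqueue [3]
Visit 3, enqueue [4]
Visit 4, enqueue [2]
Visit 2, enqueue [1]
Visit 1, enqueue []

BFS order: [0, 3, 4, 2, 1]


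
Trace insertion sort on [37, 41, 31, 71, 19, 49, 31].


Initial: [37, 41, 31, 71, 19, 49, 31]
Insert 41: [37, 41, 31, 71, 19, 49, 31]
Insert 31: [31, 37, 41, 71, 19, 49, 31]
Insert 71: [31, 37, 41, 71, 19, 49, 31]
Insert 19: [19, 31, 37, 41, 71, 49, 31]
Insert 49: [19, 31, 37, 41, 49, 71, 31]
Insert 31: [19, 31, 31, 37, 41, 49, 71]

Sorted: [19, 31, 31, 37, 41, 49, 71]


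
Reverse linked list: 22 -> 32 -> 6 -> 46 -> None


Step 1: curr=22, set curr.next=prev(None) | reversed so far: 22
Step 2: curr=32, set curr.next=prev(22) | reversed so far: 32 -> 22
Step 3: curr=6, set curr.next=prev(32) | reversed so far: 6 -> 32 -> 22
Step 4: curr=46, set curr.next=prev(6) | reversed so far: 46 -> 6 -> 32 -> 22

46 -> 6 -> 32 -> 22 -> None


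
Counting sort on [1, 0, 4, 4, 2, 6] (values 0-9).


Input: [1, 0, 4, 4, 2, 6]
Counts: [1, 1, 1, 0, 2, 0, 1, 0, 0, 0]

Sorted: [0, 1, 2, 4, 4, 6]


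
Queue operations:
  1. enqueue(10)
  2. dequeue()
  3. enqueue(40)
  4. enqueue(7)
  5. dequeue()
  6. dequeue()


enqueue(10) -> [10]
dequeue()->10, []
enqueue(40) -> [40]
enqueue(7) -> [40, 7]
dequeue()->40, [7]
dequeue()->7, []

Final queue: []


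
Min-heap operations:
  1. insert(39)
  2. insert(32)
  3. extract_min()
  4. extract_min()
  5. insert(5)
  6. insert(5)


insert(39) -> [39]
insert(32) -> [32, 39]
extract_min()->32, [39]
extract_min()->39, []
insert(5) -> [5]
insert(5) -> [5, 5]

Final heap: [5, 5]


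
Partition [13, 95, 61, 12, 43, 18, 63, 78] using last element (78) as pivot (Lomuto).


Pivot: 78
  13 <= 78: advance i (no swap)
  61 <= 78: swap -> [13, 61, 95, 12, 43, 18, 63, 78]
  12 <= 78: swap -> [13, 61, 12, 95, 43, 18, 63, 78]
  43 <= 78: swap -> [13, 61, 12, 43, 95, 18, 63, 78]
  18 <= 78: swap -> [13, 61, 12, 43, 18, 95, 63, 78]
  63 <= 78: swap -> [13, 61, 12, 43, 18, 63, 95, 78]
Place pivot at 6: [13, 61, 12, 43, 18, 63, 78, 95]

Partitioned: [13, 61, 12, 43, 18, 63, 78, 95]


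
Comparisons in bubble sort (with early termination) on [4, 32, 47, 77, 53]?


Algorithm: bubble sort (with early termination)
Input: [4, 32, 47, 77, 53]
Sorted: [4, 32, 47, 53, 77]

7


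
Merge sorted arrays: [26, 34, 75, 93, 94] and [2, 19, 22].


Take 2 from B
Take 19 from B
Take 22 from B

Merged: [2, 19, 22, 26, 34, 75, 93, 94]


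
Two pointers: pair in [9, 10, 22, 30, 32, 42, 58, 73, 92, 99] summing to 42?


lo=0(9)+hi=9(99)=108
lo=0(9)+hi=8(92)=101
lo=0(9)+hi=7(73)=82
lo=0(9)+hi=6(58)=67
lo=0(9)+hi=5(42)=51
lo=0(9)+hi=4(32)=41
lo=1(10)+hi=4(32)=42

Yes: 10+32=42


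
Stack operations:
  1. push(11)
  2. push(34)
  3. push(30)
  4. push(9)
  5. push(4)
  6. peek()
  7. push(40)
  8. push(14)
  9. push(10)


push(11) -> [11]
push(34) -> [11, 34]
push(30) -> [11, 34, 30]
push(9) -> [11, 34, 30, 9]
push(4) -> [11, 34, 30, 9, 4]
peek()->4
push(40) -> [11, 34, 30, 9, 4, 40]
push(14) -> [11, 34, 30, 9, 4, 40, 14]
push(10) -> [11, 34, 30, 9, 4, 40, 14, 10]

Final stack: [11, 34, 30, 9, 4, 40, 14, 10]


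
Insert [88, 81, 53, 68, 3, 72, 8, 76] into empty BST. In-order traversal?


Insert 88: root
Insert 81: L from 88
Insert 53: L from 88 -> L from 81
Insert 68: L from 88 -> L from 81 -> R from 53
Insert 3: L from 88 -> L from 81 -> L from 53
Insert 72: L from 88 -> L from 81 -> R from 53 -> R from 68
Insert 8: L from 88 -> L from 81 -> L from 53 -> R from 3
Insert 76: L from 88 -> L from 81 -> R from 53 -> R from 68 -> R from 72

In-order: [3, 8, 53, 68, 72, 76, 81, 88]


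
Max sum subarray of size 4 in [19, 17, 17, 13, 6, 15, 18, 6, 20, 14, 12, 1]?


[0:4]: 66
[1:5]: 53
[2:6]: 51
[3:7]: 52
[4:8]: 45
[5:9]: 59
[6:10]: 58
[7:11]: 52
[8:12]: 47

Max: 66 at [0:4]


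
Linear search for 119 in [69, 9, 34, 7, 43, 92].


i=0: 69!=119
i=1: 9!=119
i=2: 34!=119
i=3: 7!=119
i=4: 43!=119
i=5: 92!=119

Not found, 6 comps


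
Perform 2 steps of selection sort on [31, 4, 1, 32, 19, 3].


Initial: [31, 4, 1, 32, 19, 3]
Step 1: min=1 at 2
  Swap: [1, 4, 31, 32, 19, 3]
Step 2: min=3 at 5
  Swap: [1, 3, 31, 32, 19, 4]

After 2 steps: [1, 3, 31, 32, 19, 4]


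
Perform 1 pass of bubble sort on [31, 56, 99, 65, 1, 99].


Initial: [31, 56, 99, 65, 1, 99]
Pass 1: [31, 56, 65, 1, 99, 99] (2 swaps)

After 1 pass: [31, 56, 65, 1, 99, 99]


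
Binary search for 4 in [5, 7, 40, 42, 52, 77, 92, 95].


Step 1: lo=0, hi=7, mid=3, val=42
Step 2: lo=0, hi=2, mid=1, val=7
Step 3: lo=0, hi=0, mid=0, val=5

Not found


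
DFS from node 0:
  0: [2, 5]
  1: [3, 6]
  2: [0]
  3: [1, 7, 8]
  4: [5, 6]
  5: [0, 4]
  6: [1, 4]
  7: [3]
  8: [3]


Visit 0, push [5, 2]
Visit 2, push []
Visit 5, push [4]
Visit 4, push [6]
Visit 6, push [1]
Visit 1, push [3]
Visit 3, push [8, 7]
Visit 7, push []
Visit 8, push []

DFS order: [0, 2, 5, 4, 6, 1, 3, 7, 8]


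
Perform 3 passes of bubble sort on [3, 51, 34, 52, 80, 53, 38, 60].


Initial: [3, 51, 34, 52, 80, 53, 38, 60]
Pass 1: [3, 34, 51, 52, 53, 38, 60, 80] (4 swaps)
Pass 2: [3, 34, 51, 52, 38, 53, 60, 80] (1 swaps)
Pass 3: [3, 34, 51, 38, 52, 53, 60, 80] (1 swaps)

After 3 passes: [3, 34, 51, 38, 52, 53, 60, 80]


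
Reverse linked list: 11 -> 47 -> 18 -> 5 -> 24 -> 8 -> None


Step 1: curr=11, set curr.next=prev(None) | reversed so far: 11
Step 2: curr=47, set curr.next=prev(11) | reversed so far: 47 -> 11
Step 3: curr=18, set curr.next=prev(47) | reversed so far: 18 -> 47 -> 11
Step 4: curr=5, set curr.next=prev(18) | reversed so far: 5 -> 18 -> 47 -> 11
Step 5: curr=24, set curr.next=prev(5) | reversed so far: 24 -> 5 -> 18 -> 47 -> 11
Step 6: curr=8, set curr.next=prev(24) | reversed so far: 8 -> 24 -> 5 -> 18 -> 47 -> 11

8 -> 24 -> 5 -> 18 -> 47 -> 11 -> None


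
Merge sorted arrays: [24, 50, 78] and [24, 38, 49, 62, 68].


Take 24 from A
Take 24 from B
Take 38 from B
Take 49 from B
Take 50 from A
Take 62 from B
Take 68 from B

Merged: [24, 24, 38, 49, 50, 62, 68, 78]


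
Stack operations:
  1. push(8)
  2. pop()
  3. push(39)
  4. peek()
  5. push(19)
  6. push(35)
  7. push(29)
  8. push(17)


push(8) -> [8]
pop()->8, []
push(39) -> [39]
peek()->39
push(19) -> [39, 19]
push(35) -> [39, 19, 35]
push(29) -> [39, 19, 35, 29]
push(17) -> [39, 19, 35, 29, 17]

Final stack: [39, 19, 35, 29, 17]


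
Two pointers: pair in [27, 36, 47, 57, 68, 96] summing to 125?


lo=0(27)+hi=5(96)=123
lo=1(36)+hi=5(96)=132
lo=1(36)+hi=4(68)=104
lo=2(47)+hi=4(68)=115
lo=3(57)+hi=4(68)=125

Yes: 57+68=125


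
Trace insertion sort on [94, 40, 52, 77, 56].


Initial: [94, 40, 52, 77, 56]
Insert 40: [40, 94, 52, 77, 56]
Insert 52: [40, 52, 94, 77, 56]
Insert 77: [40, 52, 77, 94, 56]
Insert 56: [40, 52, 56, 77, 94]

Sorted: [40, 52, 56, 77, 94]


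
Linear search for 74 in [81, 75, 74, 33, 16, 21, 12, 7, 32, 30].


i=0: 81!=74
i=1: 75!=74
i=2: 74==74 found!

Found at 2, 3 comps


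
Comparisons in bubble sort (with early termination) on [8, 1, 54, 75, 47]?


Algorithm: bubble sort (with early termination)
Input: [8, 1, 54, 75, 47]
Sorted: [1, 8, 47, 54, 75]

9


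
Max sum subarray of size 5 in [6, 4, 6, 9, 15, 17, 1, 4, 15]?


[0:5]: 40
[1:6]: 51
[2:7]: 48
[3:8]: 46
[4:9]: 52

Max: 52 at [4:9]


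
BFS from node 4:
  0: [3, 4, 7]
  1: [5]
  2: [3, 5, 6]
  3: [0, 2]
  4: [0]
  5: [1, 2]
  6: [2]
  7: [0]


Visit 4, enqueue [0]
Visit 0, enqueue [3, 7]
Visit 3, enqueue [2]
Visit 7, enqueue []
Visit 2, enqueue [5, 6]
Visit 5, enqueue [1]
Visit 6, enqueue []
Visit 1, enqueue []

BFS order: [4, 0, 3, 7, 2, 5, 6, 1]


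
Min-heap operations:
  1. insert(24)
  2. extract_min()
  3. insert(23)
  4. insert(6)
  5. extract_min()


insert(24) -> [24]
extract_min()->24, []
insert(23) -> [23]
insert(6) -> [6, 23]
extract_min()->6, [23]

Final heap: [23]


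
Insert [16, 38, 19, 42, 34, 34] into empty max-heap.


Insert 16: [16]
Insert 38: [38, 16]
Insert 19: [38, 16, 19]
Insert 42: [42, 38, 19, 16]
Insert 34: [42, 38, 19, 16, 34]
Insert 34: [42, 38, 34, 16, 34, 19]

Final heap: [42, 38, 34, 16, 34, 19]


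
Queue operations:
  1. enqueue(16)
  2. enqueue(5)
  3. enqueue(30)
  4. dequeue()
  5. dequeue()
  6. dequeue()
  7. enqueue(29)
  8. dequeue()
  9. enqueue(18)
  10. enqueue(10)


enqueue(16) -> [16]
enqueue(5) -> [16, 5]
enqueue(30) -> [16, 5, 30]
dequeue()->16, [5, 30]
dequeue()->5, [30]
dequeue()->30, []
enqueue(29) -> [29]
dequeue()->29, []
enqueue(18) -> [18]
enqueue(10) -> [18, 10]

Final queue: [18, 10]


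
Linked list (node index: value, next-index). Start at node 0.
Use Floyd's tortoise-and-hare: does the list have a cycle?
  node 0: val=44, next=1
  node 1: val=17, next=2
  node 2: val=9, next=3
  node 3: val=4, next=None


Floyd's tortoise (slow, +1) and hare (fast, +2):
  init: slow=0, fast=0
  step 1: slow=1, fast=2
  step 2: fast 2->3->None, no cycle

Cycle: no


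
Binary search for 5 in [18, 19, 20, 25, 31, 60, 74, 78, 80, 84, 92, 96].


Step 1: lo=0, hi=11, mid=5, val=60
Step 2: lo=0, hi=4, mid=2, val=20
Step 3: lo=0, hi=1, mid=0, val=18

Not found


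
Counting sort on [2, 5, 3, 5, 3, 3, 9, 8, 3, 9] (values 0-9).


Input: [2, 5, 3, 5, 3, 3, 9, 8, 3, 9]
Counts: [0, 0, 1, 4, 0, 2, 0, 0, 1, 2]

Sorted: [2, 3, 3, 3, 3, 5, 5, 8, 9, 9]


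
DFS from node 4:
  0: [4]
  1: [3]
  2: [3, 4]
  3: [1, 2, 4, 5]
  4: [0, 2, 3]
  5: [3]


Visit 4, push [3, 2, 0]
Visit 0, push []
Visit 2, push [3]
Visit 3, push [5, 1]
Visit 1, push []
Visit 5, push []

DFS order: [4, 0, 2, 3, 1, 5]


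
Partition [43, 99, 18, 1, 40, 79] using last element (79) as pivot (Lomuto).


Pivot: 79
  43 <= 79: advance i (no swap)
  18 <= 79: swap -> [43, 18, 99, 1, 40, 79]
  1 <= 79: swap -> [43, 18, 1, 99, 40, 79]
  40 <= 79: swap -> [43, 18, 1, 40, 99, 79]
Place pivot at 4: [43, 18, 1, 40, 79, 99]

Partitioned: [43, 18, 1, 40, 79, 99]


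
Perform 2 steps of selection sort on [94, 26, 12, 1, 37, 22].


Initial: [94, 26, 12, 1, 37, 22]
Step 1: min=1 at 3
  Swap: [1, 26, 12, 94, 37, 22]
Step 2: min=12 at 2
  Swap: [1, 12, 26, 94, 37, 22]

After 2 steps: [1, 12, 26, 94, 37, 22]


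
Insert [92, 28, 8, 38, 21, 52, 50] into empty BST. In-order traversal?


Insert 92: root
Insert 28: L from 92
Insert 8: L from 92 -> L from 28
Insert 38: L from 92 -> R from 28
Insert 21: L from 92 -> L from 28 -> R from 8
Insert 52: L from 92 -> R from 28 -> R from 38
Insert 50: L from 92 -> R from 28 -> R from 38 -> L from 52

In-order: [8, 21, 28, 38, 50, 52, 92]


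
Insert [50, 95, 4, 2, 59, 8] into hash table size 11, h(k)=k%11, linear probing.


Insert 50: h=6 -> slot 6
Insert 95: h=7 -> slot 7
Insert 4: h=4 -> slot 4
Insert 2: h=2 -> slot 2
Insert 59: h=4, 1 probes -> slot 5
Insert 8: h=8 -> slot 8

Table: [None, None, 2, None, 4, 59, 50, 95, 8, None, None]


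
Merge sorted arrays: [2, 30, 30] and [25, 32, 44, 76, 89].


Take 2 from A
Take 25 from B
Take 30 from A
Take 30 from A

Merged: [2, 25, 30, 30, 32, 44, 76, 89]


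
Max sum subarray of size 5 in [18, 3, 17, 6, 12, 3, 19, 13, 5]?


[0:5]: 56
[1:6]: 41
[2:7]: 57
[3:8]: 53
[4:9]: 52

Max: 57 at [2:7]


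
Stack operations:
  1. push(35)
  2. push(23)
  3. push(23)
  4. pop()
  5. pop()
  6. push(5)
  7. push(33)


push(35) -> [35]
push(23) -> [35, 23]
push(23) -> [35, 23, 23]
pop()->23, [35, 23]
pop()->23, [35]
push(5) -> [35, 5]
push(33) -> [35, 5, 33]

Final stack: [35, 5, 33]


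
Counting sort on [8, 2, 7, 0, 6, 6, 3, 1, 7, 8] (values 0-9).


Input: [8, 2, 7, 0, 6, 6, 3, 1, 7, 8]
Counts: [1, 1, 1, 1, 0, 0, 2, 2, 2, 0]

Sorted: [0, 1, 2, 3, 6, 6, 7, 7, 8, 8]


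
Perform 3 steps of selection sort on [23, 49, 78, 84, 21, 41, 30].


Initial: [23, 49, 78, 84, 21, 41, 30]
Step 1: min=21 at 4
  Swap: [21, 49, 78, 84, 23, 41, 30]
Step 2: min=23 at 4
  Swap: [21, 23, 78, 84, 49, 41, 30]
Step 3: min=30 at 6
  Swap: [21, 23, 30, 84, 49, 41, 78]

After 3 steps: [21, 23, 30, 84, 49, 41, 78]


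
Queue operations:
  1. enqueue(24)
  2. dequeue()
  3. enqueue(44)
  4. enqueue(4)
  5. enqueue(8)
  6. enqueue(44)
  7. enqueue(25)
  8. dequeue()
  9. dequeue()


enqueue(24) -> [24]
dequeue()->24, []
enqueue(44) -> [44]
enqueue(4) -> [44, 4]
enqueue(8) -> [44, 4, 8]
enqueue(44) -> [44, 4, 8, 44]
enqueue(25) -> [44, 4, 8, 44, 25]
dequeue()->44, [4, 8, 44, 25]
dequeue()->4, [8, 44, 25]

Final queue: [8, 44, 25]


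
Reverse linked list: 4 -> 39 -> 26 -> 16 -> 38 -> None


Step 1: curr=4, set curr.next=prev(None) | reversed so far: 4
Step 2: curr=39, set curr.next=prev(4) | reversed so far: 39 -> 4
Step 3: curr=26, set curr.next=prev(39) | reversed so far: 26 -> 39 -> 4
Step 4: curr=16, set curr.next=prev(26) | reversed so far: 16 -> 26 -> 39 -> 4
Step 5: curr=38, set curr.next=prev(16) | reversed so far: 38 -> 16 -> 26 -> 39 -> 4

38 -> 16 -> 26 -> 39 -> 4 -> None


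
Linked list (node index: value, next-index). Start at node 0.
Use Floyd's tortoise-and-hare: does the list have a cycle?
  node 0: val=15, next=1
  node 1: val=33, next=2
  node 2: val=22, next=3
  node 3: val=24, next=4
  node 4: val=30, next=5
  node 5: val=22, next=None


Floyd's tortoise (slow, +1) and hare (fast, +2):
  init: slow=0, fast=0
  step 1: slow=1, fast=2
  step 2: slow=2, fast=4
  step 3: fast 4->5->None, no cycle

Cycle: no


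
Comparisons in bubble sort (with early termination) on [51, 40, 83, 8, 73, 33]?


Algorithm: bubble sort (with early termination)
Input: [51, 40, 83, 8, 73, 33]
Sorted: [8, 33, 40, 51, 73, 83]

15


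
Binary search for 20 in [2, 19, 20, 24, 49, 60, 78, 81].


Step 1: lo=0, hi=7, mid=3, val=24
Step 2: lo=0, hi=2, mid=1, val=19
Step 3: lo=2, hi=2, mid=2, val=20

Found at index 2


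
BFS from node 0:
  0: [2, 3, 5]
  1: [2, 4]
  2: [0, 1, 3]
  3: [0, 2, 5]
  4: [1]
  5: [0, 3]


Visit 0, enqueue [2, 3, 5]
Visit 2, enqueue [1]
Visit 3, enqueue []
Visit 5, enqueue []
Visit 1, enqueue [4]
Visit 4, enqueue []

BFS order: [0, 2, 3, 5, 1, 4]


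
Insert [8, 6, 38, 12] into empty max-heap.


Insert 8: [8]
Insert 6: [8, 6]
Insert 38: [38, 6, 8]
Insert 12: [38, 12, 8, 6]

Final heap: [38, 12, 8, 6]


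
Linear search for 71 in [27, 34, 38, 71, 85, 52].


i=0: 27!=71
i=1: 34!=71
i=2: 38!=71
i=3: 71==71 found!

Found at 3, 4 comps


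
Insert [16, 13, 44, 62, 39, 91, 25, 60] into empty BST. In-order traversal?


Insert 16: root
Insert 13: L from 16
Insert 44: R from 16
Insert 62: R from 16 -> R from 44
Insert 39: R from 16 -> L from 44
Insert 91: R from 16 -> R from 44 -> R from 62
Insert 25: R from 16 -> L from 44 -> L from 39
Insert 60: R from 16 -> R from 44 -> L from 62

In-order: [13, 16, 25, 39, 44, 60, 62, 91]


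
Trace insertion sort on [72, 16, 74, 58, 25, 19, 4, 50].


Initial: [72, 16, 74, 58, 25, 19, 4, 50]
Insert 16: [16, 72, 74, 58, 25, 19, 4, 50]
Insert 74: [16, 72, 74, 58, 25, 19, 4, 50]
Insert 58: [16, 58, 72, 74, 25, 19, 4, 50]
Insert 25: [16, 25, 58, 72, 74, 19, 4, 50]
Insert 19: [16, 19, 25, 58, 72, 74, 4, 50]
Insert 4: [4, 16, 19, 25, 58, 72, 74, 50]
Insert 50: [4, 16, 19, 25, 50, 58, 72, 74]

Sorted: [4, 16, 19, 25, 50, 58, 72, 74]


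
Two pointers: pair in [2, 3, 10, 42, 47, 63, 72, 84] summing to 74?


lo=0(2)+hi=7(84)=86
lo=0(2)+hi=6(72)=74

Yes: 2+72=74


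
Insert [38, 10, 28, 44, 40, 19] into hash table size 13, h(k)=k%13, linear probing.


Insert 38: h=12 -> slot 12
Insert 10: h=10 -> slot 10
Insert 28: h=2 -> slot 2
Insert 44: h=5 -> slot 5
Insert 40: h=1 -> slot 1
Insert 19: h=6 -> slot 6

Table: [None, 40, 28, None, None, 44, 19, None, None, None, 10, None, 38]


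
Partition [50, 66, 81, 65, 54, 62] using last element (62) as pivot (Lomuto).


Pivot: 62
  50 <= 62: advance i (no swap)
  54 <= 62: swap -> [50, 54, 81, 65, 66, 62]
Place pivot at 2: [50, 54, 62, 65, 66, 81]

Partitioned: [50, 54, 62, 65, 66, 81]


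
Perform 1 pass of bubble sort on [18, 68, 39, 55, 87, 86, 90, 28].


Initial: [18, 68, 39, 55, 87, 86, 90, 28]
Pass 1: [18, 39, 55, 68, 86, 87, 28, 90] (4 swaps)

After 1 pass: [18, 39, 55, 68, 86, 87, 28, 90]


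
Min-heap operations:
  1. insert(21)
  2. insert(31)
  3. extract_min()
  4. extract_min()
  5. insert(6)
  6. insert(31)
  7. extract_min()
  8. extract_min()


insert(21) -> [21]
insert(31) -> [21, 31]
extract_min()->21, [31]
extract_min()->31, []
insert(6) -> [6]
insert(31) -> [6, 31]
extract_min()->6, [31]
extract_min()->31, []

Final heap: []


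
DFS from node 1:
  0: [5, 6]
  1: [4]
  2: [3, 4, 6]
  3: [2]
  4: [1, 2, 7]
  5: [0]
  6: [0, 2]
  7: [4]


Visit 1, push [4]
Visit 4, push [7, 2]
Visit 2, push [6, 3]
Visit 3, push []
Visit 6, push [0]
Visit 0, push [5]
Visit 5, push []
Visit 7, push []

DFS order: [1, 4, 2, 3, 6, 0, 5, 7]


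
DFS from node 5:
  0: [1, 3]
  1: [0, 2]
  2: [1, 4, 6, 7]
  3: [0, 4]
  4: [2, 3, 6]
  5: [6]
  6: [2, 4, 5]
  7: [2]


Visit 5, push [6]
Visit 6, push [4, 2]
Visit 2, push [7, 4, 1]
Visit 1, push [0]
Visit 0, push [3]
Visit 3, push [4]
Visit 4, push []
Visit 7, push []

DFS order: [5, 6, 2, 1, 0, 3, 4, 7]


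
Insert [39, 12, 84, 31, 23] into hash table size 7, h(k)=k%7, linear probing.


Insert 39: h=4 -> slot 4
Insert 12: h=5 -> slot 5
Insert 84: h=0 -> slot 0
Insert 31: h=3 -> slot 3
Insert 23: h=2 -> slot 2

Table: [84, None, 23, 31, 39, 12, None]


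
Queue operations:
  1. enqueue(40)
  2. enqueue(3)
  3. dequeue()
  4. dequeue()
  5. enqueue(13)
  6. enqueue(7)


enqueue(40) -> [40]
enqueue(3) -> [40, 3]
dequeue()->40, [3]
dequeue()->3, []
enqueue(13) -> [13]
enqueue(7) -> [13, 7]

Final queue: [13, 7]


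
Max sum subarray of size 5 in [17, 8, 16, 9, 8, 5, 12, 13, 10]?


[0:5]: 58
[1:6]: 46
[2:7]: 50
[3:8]: 47
[4:9]: 48

Max: 58 at [0:5]


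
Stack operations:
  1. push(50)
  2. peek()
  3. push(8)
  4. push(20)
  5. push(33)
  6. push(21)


push(50) -> [50]
peek()->50
push(8) -> [50, 8]
push(20) -> [50, 8, 20]
push(33) -> [50, 8, 20, 33]
push(21) -> [50, 8, 20, 33, 21]

Final stack: [50, 8, 20, 33, 21]


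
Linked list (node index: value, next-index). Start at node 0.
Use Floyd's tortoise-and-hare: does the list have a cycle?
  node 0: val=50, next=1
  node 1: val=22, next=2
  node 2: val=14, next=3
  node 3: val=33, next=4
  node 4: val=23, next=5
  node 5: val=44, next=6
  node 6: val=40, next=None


Floyd's tortoise (slow, +1) and hare (fast, +2):
  init: slow=0, fast=0
  step 1: slow=1, fast=2
  step 2: slow=2, fast=4
  step 3: slow=3, fast=6
  step 4: fast -> None, no cycle

Cycle: no


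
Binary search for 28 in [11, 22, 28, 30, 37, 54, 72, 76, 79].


Step 1: lo=0, hi=8, mid=4, val=37
Step 2: lo=0, hi=3, mid=1, val=22
Step 3: lo=2, hi=3, mid=2, val=28

Found at index 2


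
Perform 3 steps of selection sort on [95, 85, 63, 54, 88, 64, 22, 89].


Initial: [95, 85, 63, 54, 88, 64, 22, 89]
Step 1: min=22 at 6
  Swap: [22, 85, 63, 54, 88, 64, 95, 89]
Step 2: min=54 at 3
  Swap: [22, 54, 63, 85, 88, 64, 95, 89]
Step 3: min=63 at 2
  Swap: [22, 54, 63, 85, 88, 64, 95, 89]

After 3 steps: [22, 54, 63, 85, 88, 64, 95, 89]
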